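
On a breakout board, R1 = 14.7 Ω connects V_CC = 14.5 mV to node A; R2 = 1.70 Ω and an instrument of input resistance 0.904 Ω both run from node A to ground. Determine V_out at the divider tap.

The load sits in parallel with R2, giving an effective lower resistance R2' = R2·R_L/(R2+R_L) = 0.5902 Ω.
Voltage divider with the loaded lower leg: V_out = 14.5 × 0.5902/(14.7 + 0.5902) = 14.5 × 0.03860 = 0.5597 mV.

V_out ≈ 0.560 mV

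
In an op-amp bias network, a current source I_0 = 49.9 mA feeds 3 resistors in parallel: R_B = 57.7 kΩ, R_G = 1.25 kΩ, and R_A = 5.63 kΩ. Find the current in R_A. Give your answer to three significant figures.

ΣG = 1/57.7 + 1/1.25 + 1/5.63 = 0.9950.
By the current-divider rule, I = I_0 · G_k/ΣG = 49.9 × 0.1785 = 8.908 mA.

I ≈ 8.91 mA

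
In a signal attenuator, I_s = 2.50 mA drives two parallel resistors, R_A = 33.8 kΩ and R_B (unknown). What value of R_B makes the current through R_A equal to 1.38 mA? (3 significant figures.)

In a two-way split, I_A/I_s = R_B/(R_A + R_B).
1.38/2.50 = R_B/(R_A + R_B) → R_B = R_A · (0.5520)/(1 − 0.5520) = 33.8 × 1.232 = 41.65 kΩ.

R_B ≈ 41.6 kΩ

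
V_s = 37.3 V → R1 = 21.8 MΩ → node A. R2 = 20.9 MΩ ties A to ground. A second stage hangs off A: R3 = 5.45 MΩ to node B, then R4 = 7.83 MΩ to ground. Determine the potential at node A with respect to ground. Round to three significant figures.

V_A ≈ 10.1 V

Node A sees R2 in parallel with the series input of stage 2, R3 + R4 = 13.28 MΩ.
Effective lower resistance at A: R2 ‖ 13.28 = 8.120 MΩ.
So V_A = 37.3 × 0.2714 = 10.12 V.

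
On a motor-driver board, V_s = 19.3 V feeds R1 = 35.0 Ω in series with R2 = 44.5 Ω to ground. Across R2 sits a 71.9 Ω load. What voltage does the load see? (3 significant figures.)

The load sits in parallel with R2, giving an effective lower resistance R2' = R2·R_L/(R2+R_L) = 27.49 Ω.
Now apply the divider: V_out = 19.3 × 0.4399 = 8.490 V.
(Unloaded it would be 10.8 V; the load pulls it down.)

V_out ≈ 8.49 V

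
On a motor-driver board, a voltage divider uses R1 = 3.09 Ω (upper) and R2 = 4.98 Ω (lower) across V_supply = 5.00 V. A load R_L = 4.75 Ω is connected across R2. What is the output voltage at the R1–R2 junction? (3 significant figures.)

V_out ≈ 2.20 V

The load sits in parallel with R2, giving an effective lower resistance R2' = R2·R_L/(R2+R_L) = 2.431 Ω.
Now apply the divider: V_out = 5.00 × 0.4403 = 2.202 V.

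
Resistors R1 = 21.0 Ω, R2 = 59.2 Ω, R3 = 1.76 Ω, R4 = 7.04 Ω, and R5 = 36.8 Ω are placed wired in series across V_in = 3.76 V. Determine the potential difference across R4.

V ≈ 0.210 V

Total series resistance ΣR = 21.0 + 59.2 + 1.76 + 7.04 + 36.8 = 125.8 Ω.
By the voltage-divider rule, V = 3.76 × 7.040/125.8 = 0.2104 V.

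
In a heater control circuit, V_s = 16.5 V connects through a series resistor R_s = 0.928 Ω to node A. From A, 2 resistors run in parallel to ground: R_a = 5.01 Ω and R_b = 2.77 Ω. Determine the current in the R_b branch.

Combine the parallel branches: R_p = (1/5.01 + 1/2.77)⁻¹ = 1.784 Ω.
V_A = 16.5 × 1.784/2.712 = 10.85 V.
I(R_b) = V_A / R_b = 10.85/2.77 = 3.918 A.

I ≈ 3.92 A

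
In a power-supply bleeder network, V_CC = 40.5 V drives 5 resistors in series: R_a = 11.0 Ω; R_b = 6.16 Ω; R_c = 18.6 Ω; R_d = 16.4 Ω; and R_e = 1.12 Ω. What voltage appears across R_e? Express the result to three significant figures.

V ≈ 0.851 V

Series total: ΣR = 11.0 + 6.16 + 18.6 + 16.4 + 1.12 = 53.28 Ω.
Voltage divider: V = V_CC · (1.120 / 53.28) = 40.5 × 0.02102 = 0.8514 V.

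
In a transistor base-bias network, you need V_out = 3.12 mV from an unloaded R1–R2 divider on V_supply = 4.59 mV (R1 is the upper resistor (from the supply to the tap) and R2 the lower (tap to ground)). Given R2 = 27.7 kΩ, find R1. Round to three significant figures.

R1 ≈ 13.1 kΩ

The divider ratio is R2/(R1+R2) = 3.12/4.59 = 0.6797.
R1 = R2·(1/k − 1) = 27.7 × 0.4712 = 13.05 kΩ.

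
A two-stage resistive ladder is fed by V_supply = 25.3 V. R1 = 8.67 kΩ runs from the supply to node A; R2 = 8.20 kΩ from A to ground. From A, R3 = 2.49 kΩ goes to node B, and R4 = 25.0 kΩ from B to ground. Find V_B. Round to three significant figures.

V_B ≈ 9.70 V

Looking into the second stage from A: R3 + R4 = 27.49 kΩ appears in parallel with R2.
R2 ‖ (R3+R4) = 6.316 kΩ.
First divider: V_A = V_supply · 6.316/(8.67 + 6.316) = 10.66 V.
Stage 2 is unloaded, so V_B = V_A · R4/(R3+R4) = 10.66 × 25.0/27.49 = 9.697 V.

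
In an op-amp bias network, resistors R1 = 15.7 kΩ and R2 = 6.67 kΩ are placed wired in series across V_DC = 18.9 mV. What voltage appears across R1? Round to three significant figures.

ΣR = 15.7 + 6.67 = 22.37 kΩ.
Voltage divider: V = V_DC · (15.70 / 22.37) = 18.9 × 0.7018 = 13.26 mV.

V ≈ 13.3 mV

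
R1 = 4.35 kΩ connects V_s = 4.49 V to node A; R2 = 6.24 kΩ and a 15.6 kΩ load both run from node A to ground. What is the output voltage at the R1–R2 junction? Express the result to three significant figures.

The load sits in parallel with R2, giving an effective lower resistance R2' = R2·R_L/(R2+R_L) = 4.457 kΩ.
Then V_out = V_s · R2'/(R1 + R2') = 4.49 × 4.457/8.807 = 2.272 V.
(Unloaded it would be 2.65 V; the load pulls it down.)

V_out ≈ 2.27 V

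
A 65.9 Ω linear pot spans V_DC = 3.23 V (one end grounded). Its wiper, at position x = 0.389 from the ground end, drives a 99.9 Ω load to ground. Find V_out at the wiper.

Split the track: R_lower = x·R_p = 25.64 Ω, R_upper = (1−x)·R_p = 40.26 Ω.
(x·R_p) ‖ R_L = 20.40 Ω.
Loaded-divider output: V_out = 3.23 × 0.3363 = 1.086 V.

V_out ≈ 1.09 V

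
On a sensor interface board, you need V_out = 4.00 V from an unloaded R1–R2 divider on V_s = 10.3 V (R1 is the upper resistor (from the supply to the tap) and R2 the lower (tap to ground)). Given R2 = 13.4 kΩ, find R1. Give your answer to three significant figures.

R1 ≈ 21.1 kΩ

The divider ratio is R2/(R1+R2) = 4.00/10.3 = 0.3883.
Rearranging, R1 = R2·(1−k)/k = 13.4 × 1.575 = 21.11 kΩ.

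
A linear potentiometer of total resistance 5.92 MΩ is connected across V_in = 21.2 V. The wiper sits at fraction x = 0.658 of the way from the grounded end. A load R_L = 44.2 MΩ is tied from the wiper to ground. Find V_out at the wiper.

V_out ≈ 13.5 V

Lower segment x·R_p = 3.895 MΩ; upper segment (1−x)·R_p = 2.025 MΩ.
Lower segment in parallel with the load: 3.895 ‖ 44.2 = 3.580 MΩ.
V_out = 21.2 × 3.580/(2.025 + 3.580) = 13.54 V.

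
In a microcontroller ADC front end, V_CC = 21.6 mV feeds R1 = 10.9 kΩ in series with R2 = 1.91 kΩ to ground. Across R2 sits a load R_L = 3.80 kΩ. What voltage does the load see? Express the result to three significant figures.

V_out ≈ 2.26 mV

R2 ‖ R_L = (1.91 × 3.80)/(1.91 + 3.80) = 1.271 kΩ.
Now apply the divider: V_out = 21.6 × 0.1044 = 2.256 mV.
(Unloaded it would be 3.22 mV; the load pulls it down.)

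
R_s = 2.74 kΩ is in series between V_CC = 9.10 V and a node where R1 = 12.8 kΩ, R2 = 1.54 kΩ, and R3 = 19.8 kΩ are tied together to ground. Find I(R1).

I ≈ 0.227 mA

Parallel bank: R_p = 1/(1/12.8 + 1/1.54 + 1/19.8) = 1.285 kΩ.
Node voltage V_A = V_CC · R_p/(R_s + R_p) = 9.10 × 0.3193 = 2.906 V.
I(R1) = V_A / R1 = 2.906/12.8 = 0.2270 mA.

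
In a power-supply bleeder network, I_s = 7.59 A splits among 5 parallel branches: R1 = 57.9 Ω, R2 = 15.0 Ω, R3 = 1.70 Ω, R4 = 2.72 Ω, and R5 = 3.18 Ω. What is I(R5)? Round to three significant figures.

I ≈ 1.76 A

Conductances: ΣG = 1/57.9 + 1/15.0 + 1/1.70 + 1/2.72 + 1/3.18 = 1.354 (1/Ω).
R5 takes the fraction G_k/ΣG = 0.3145/1.354 = 0.2322, so I = 7.59 × 0.2322 = 1.762 A.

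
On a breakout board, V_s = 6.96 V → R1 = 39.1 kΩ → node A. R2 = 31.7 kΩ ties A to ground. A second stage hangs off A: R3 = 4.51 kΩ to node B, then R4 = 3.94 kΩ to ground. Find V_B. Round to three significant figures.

V_B ≈ 0.473 V

Node A sees R2 in parallel with the series input of stage 2, R3 + R4 = 8.450 kΩ.
R2 ‖ (R3+R4) = 6.672 kΩ.
V_A = 6.96 × 6.672/(39.1 + 6.672) = 1.014 V.
V_B = V_A × 0.4663 = 0.4730 V.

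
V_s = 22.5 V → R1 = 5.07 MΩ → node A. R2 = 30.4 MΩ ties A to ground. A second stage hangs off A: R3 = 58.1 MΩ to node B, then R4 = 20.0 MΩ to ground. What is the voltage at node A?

V_A ≈ 18.3 V

Looking into the second stage from A: R3 + R4 = 78.10 MΩ appears in parallel with R2.
R2 ‖ (R3+R4) = 21.88 MΩ.
V_A = 22.5 × 21.88/(5.07 + 21.88) = 18.27 V.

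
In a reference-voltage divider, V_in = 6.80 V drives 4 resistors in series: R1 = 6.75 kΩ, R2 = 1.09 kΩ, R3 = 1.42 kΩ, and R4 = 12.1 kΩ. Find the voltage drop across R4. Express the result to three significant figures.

V ≈ 3.85 V

Total series resistance ΣR = 6.75 + 1.09 + 1.42 + 12.1 = 21.36 kΩ.
Voltage divider: V = V_in · (12.10 / 21.36) = 6.80 × 0.5665 = 3.852 V.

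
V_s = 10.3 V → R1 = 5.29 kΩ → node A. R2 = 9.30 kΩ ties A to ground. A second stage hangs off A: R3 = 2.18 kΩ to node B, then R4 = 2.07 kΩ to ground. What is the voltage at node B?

The second stage (R3 + R4 = 4.250 kΩ) loads node A in parallel with R2.
R2 ‖ (R3+R4) = 2.917 kΩ.
So V_A = 10.3 × 0.3554 = 3.661 V.
V_B = V_A × 0.4871 = 1.783 V.

V_B ≈ 1.78 V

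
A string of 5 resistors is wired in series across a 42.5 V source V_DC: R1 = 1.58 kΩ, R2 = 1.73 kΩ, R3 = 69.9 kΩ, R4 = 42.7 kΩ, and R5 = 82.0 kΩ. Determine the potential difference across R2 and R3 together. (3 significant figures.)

ΣR = 1.58 + 1.73 + 69.9 + 42.7 + 82.0 = 197.9 kΩ.
R_{R2..R3} = 1.73 + 69.9 = 71.63 kΩ.
By the voltage-divider rule, V = 42.5 × 71.63/197.9 = 15.38 V.

V ≈ 15.4 V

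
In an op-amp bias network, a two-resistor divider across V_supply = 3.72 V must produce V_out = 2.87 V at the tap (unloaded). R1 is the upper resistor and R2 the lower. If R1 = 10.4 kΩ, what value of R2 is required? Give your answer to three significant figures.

R2 ≈ 35.1 kΩ

Required fraction k = V_out/V_supply = 0.7715.
Rearranging, R2 = R1·k/(1−k) = 10.4 × 3.376 = 35.12 kΩ.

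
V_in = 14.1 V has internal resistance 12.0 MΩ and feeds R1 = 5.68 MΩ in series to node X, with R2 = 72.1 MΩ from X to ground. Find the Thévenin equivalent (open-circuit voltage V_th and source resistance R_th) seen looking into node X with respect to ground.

V_th ≈ 11.3 V, R_th ≈ 14.2 MΩ

R1' = 12.0 + 5.68 = 17.68 MΩ (source resistance + R1).
With X open, the divider is unloaded: V_th = 14.1 × 72.1/89.78 = 11.32 V.
Looking into X with the source shorted: R_th = R1'·R2/(R1'+R2) = 17.68 × 72.1/89.78 = 14.20 MΩ.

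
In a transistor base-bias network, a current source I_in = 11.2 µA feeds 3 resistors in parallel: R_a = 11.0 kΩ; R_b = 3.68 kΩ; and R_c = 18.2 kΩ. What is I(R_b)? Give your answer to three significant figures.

ΣG = 1/11.0 + 1/3.68 + 1/18.2 = 0.4176.
By the current-divider rule, I = I_in · G_k/ΣG = 11.2 × 0.6507 = 7.288 µA.

I ≈ 7.29 µA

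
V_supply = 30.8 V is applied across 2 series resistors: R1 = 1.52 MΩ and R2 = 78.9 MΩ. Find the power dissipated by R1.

P ≈ 0.223 µW

The common current is I = 30.8/80.42 = 0.3830 µA.
P(R1) = I²·R1 = (0.3830)² × 1.52 = 0.2230 µW.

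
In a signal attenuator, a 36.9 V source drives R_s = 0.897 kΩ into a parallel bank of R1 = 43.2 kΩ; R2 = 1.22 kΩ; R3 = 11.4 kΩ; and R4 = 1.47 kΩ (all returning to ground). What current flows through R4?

I ≈ 10.3 mA

Parallel bank: R_p = 1/(1/43.2 + 1/1.22 + 1/11.4 + 1/1.47) = 0.6208 kΩ.
V_A by voltage divider: V_A = 36.9 × 0.6208/(0.897 + 0.6208) = 15.09 V.
Branch current I = V_A/R4 = 15.09/1.47 = 10.27 mA.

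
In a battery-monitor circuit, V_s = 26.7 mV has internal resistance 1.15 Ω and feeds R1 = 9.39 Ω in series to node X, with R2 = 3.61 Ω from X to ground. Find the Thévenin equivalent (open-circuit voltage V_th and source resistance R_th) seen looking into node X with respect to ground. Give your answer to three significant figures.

V_th ≈ 6.81 mV, R_th ≈ 2.69 Ω

R1' = 1.15 + 9.39 = 10.54 Ω (source resistance + R1).
V_th is the unloaded tap voltage: V_s · R2/(R1'+R2) = 26.7 × 0.2551 = 6.812 mV.
With V_s suppressed (replaced by a short), R_th = R1' ‖ R2 = (10.54 × 3.61)/(10.54 + 3.61) = 2.689 Ω.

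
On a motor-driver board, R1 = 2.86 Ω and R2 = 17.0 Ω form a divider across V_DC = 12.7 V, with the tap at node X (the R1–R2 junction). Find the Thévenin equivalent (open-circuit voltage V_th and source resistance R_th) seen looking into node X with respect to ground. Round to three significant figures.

V_th is the unloaded tap voltage: V_DC · R2/(R1+R2) = 12.7 × 0.8560 = 10.87 V.
With V_DC suppressed (replaced by a short), R_th = R1 ‖ R2 = (2.860 × 17.0)/(2.860 + 17.0) = 2.448 Ω.

V_th ≈ 10.9 V, R_th ≈ 2.45 Ω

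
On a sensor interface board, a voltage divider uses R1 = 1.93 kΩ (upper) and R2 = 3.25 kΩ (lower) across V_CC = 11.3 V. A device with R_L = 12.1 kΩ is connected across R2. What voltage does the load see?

V_out ≈ 6.44 V

First combine the lower leg with the load: R2 ‖ R_L = 2.562 kΩ.
Now apply the divider: V_out = 11.3 × 0.5703 = 6.445 V.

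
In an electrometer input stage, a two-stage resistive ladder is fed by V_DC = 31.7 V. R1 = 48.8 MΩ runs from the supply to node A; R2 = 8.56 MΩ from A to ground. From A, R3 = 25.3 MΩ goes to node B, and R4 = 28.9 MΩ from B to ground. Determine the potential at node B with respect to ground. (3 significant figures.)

Looking into the second stage from A: R3 + R4 = 54.20 MΩ appears in parallel with R2.
Effective lower resistance at A: R2 ‖ 54.20 = 7.392 MΩ.
First divider: V_A = V_DC · 7.392/(48.8 + 7.392) = 4.170 V.
V_B = V_A × 0.5332 = 2.224 V.

V_B ≈ 2.22 V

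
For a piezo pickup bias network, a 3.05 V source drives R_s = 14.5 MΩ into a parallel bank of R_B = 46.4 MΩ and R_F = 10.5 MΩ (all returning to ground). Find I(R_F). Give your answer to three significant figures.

I ≈ 0.108 µA

Parallel bank: R_p = 1/(1/46.4 + 1/10.5) = 8.562 MΩ.
Node voltage V_A = V_DC · R_p/(R_s + R_p) = 3.05 × 0.3713 = 1.132 V.
Branch current I = V_A/R_F = 1.132/10.5 = 0.1078 µA.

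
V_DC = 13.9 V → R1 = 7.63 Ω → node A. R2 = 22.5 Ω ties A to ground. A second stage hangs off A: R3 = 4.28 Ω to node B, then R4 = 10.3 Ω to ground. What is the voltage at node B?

The second stage (R3 + R4 = 14.58 Ω) loads node A in parallel with R2.
R2 ‖ (R3+R4) = 8.847 Ω.
V_A = 13.9 × 8.847/(7.63 + 8.847) = 7.463 V.
Then the unloaded second divider: V_B = V_A × R4/(R3+R4) = 7.463 × 0.7064 = 5.272 V.

V_B ≈ 5.27 V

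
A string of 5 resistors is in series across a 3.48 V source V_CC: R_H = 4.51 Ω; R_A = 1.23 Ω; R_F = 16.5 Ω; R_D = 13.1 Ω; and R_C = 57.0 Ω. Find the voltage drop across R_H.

V ≈ 0.170 V

Series total: ΣR = 4.51 + 1.23 + 16.5 + 13.1 + 57.0 = 92.34 Ω.
V = V_CC · R/ΣR = 3.48 × 0.04884 = 0.1700 V.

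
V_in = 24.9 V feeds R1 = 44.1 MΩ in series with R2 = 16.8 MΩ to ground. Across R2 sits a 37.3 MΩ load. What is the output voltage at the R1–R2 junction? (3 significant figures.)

V_out ≈ 5.18 V

The load sits in parallel with R2, giving an effective lower resistance R2' = R2·R_L/(R2+R_L) = 11.58 MΩ.
Voltage divider with the loaded lower leg: V_out = 24.9 × 11.58/(44.1 + 11.58) = 24.9 × 0.2080 = 5.180 V.
(Unloaded it would be 6.87 V; the load pulls it down.)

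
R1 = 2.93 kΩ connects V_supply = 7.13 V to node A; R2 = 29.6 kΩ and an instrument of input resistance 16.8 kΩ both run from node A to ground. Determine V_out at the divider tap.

V_out ≈ 5.60 V

R2 ‖ R_L = (29.6 × 16.8)/(29.6 + 16.8) = 10.72 kΩ.
Voltage divider with the loaded lower leg: V_out = 7.13 × 10.72/(2.93 + 10.72) = 7.13 × 0.7853 = 5.599 V.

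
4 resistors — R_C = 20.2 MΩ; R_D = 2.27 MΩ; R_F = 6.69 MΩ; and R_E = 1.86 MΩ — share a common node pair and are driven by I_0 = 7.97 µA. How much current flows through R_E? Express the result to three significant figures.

I ≈ 3.64 µA

ΣG = 1/20.2 + 1/2.27 + 1/6.69 + 1/1.86 = 1.177.
Current divider: I(R_E) = I_0 · G_k/ΣG = 7.97 × (0.5376/1.177) = 7.97 × 0.4567 = 3.640 µA.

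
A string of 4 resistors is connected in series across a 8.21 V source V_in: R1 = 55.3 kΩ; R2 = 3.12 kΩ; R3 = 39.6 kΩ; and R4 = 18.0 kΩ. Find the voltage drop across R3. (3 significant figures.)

Series total: ΣR = 55.3 + 3.12 + 39.6 + 18.0 = 116.0 kΩ.
Voltage divider: V = V_in · (39.60 / 116.0) = 8.21 × 0.3413 = 2.802 V.

V ≈ 2.80 V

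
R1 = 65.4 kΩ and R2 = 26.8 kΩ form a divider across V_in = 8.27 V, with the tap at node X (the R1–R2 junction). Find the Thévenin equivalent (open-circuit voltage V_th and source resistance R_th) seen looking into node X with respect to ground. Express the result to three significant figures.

V_th ≈ 2.40 V, R_th ≈ 19.0 kΩ

With X open, the divider is unloaded: V_th = 8.27 × 26.8/92.20 = 2.404 V.
Looking into X with the source shorted: R_th = R1·R2/(R1+R2) = 65.40 × 26.8/92.20 = 19.01 kΩ.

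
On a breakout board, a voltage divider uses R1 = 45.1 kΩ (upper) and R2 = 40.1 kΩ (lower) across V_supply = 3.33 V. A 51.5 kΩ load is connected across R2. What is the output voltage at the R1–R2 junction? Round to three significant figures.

V_out ≈ 1.11 V

R2 ‖ R_L = (40.1 × 51.5)/(40.1 + 51.5) = 22.55 kΩ.
Voltage divider with the loaded lower leg: V_out = 3.33 × 22.55/(45.1 + 22.55) = 3.33 × 0.3333 = 1.110 V.
(Unloaded it would be 1.57 V; the load pulls it down.)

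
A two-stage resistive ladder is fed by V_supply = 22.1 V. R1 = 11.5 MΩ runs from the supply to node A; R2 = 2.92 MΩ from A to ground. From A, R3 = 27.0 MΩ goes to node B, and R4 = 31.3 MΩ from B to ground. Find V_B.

The second stage (R3 + R4 = 58.30 MΩ) loads node A in parallel with R2.
Effective lower resistance at A: R2 ‖ 58.30 = 2.781 MΩ.
V_A = 22.1 × 2.781/(11.5 + 2.781) = 4.303 V.
Then the unloaded second divider: V_B = V_A × R4/(R3+R4) = 4.303 × 0.5369 = 2.310 V.

V_B ≈ 2.31 V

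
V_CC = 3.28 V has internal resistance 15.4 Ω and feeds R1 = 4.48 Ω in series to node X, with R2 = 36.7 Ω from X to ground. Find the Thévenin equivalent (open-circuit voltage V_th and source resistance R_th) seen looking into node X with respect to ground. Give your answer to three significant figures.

R1' = 15.4 + 4.48 = 19.88 Ω (source resistance + R1).
Open-circuit (no load on X): V_th = V_CC · R2/(R1' + R2) = 3.28 × 36.7/(19.88 + 36.7) = 2.128 V.
Looking into X with the source shorted: R_th = R1'·R2/(R1'+R2) = 19.88 × 36.7/56.58 = 12.89 Ω.

V_th ≈ 2.13 V, R_th ≈ 12.9 Ω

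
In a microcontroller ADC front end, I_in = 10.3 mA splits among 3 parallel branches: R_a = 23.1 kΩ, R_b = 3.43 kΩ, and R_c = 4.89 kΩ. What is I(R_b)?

I ≈ 5.57 mA

Conductances: ΣG = 1/23.1 + 1/3.43 + 1/4.89 = 0.5393 (1/kΩ).
R_b takes the fraction G_k/ΣG = 0.2915/0.5393 = 0.5406, so I = 10.3 × 0.5406 = 5.568 mA.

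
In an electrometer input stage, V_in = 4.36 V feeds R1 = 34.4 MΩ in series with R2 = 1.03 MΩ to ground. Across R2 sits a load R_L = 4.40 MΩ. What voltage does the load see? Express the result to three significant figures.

V_out ≈ 0.103 V

First combine the lower leg with the load: R2 ‖ R_L = 0.8346 MΩ.
Voltage divider with the loaded lower leg: V_out = 4.36 × 0.8346/(34.4 + 0.8346) = 4.36 × 0.02369 = 0.1033 V.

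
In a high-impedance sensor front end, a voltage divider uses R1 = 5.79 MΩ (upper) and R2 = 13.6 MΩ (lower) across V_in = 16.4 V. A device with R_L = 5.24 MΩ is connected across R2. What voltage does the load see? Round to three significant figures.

V_out ≈ 6.48 V

R2 ‖ R_L = (13.6 × 5.24)/(13.6 + 5.24) = 3.783 MΩ.
Now apply the divider: V_out = 16.4 × 0.3951 = 6.480 V.
(Unloaded it would be 11.5 V; the load pulls it down.)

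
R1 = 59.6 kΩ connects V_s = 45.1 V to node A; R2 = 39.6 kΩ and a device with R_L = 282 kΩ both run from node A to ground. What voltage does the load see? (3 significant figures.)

R2 ‖ R_L = (39.6 × 282)/(39.6 + 282) = 34.72 kΩ.
Now apply the divider: V_out = 45.1 × 0.3681 = 16.60 V.

V_out ≈ 16.6 V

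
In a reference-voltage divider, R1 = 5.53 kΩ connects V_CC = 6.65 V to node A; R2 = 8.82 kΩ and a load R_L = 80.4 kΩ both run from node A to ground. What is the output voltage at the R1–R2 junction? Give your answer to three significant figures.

First combine the lower leg with the load: R2 ‖ R_L = 7.948 kΩ.
Voltage divider with the loaded lower leg: V_out = 6.65 × 7.948/(5.53 + 7.948) = 6.65 × 0.5897 = 3.922 V.
(Unloaded it would be 4.09 V; the load pulls it down.)

V_out ≈ 3.92 V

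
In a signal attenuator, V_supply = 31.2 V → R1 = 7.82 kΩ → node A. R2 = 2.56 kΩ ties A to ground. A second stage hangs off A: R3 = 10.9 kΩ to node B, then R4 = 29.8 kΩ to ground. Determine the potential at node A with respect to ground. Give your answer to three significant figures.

Looking into the second stage from A: R3 + R4 = 40.70 kΩ appears in parallel with R2.
R2 ‖ (R3+R4) = 2.409 kΩ.
So V_A = 31.2 × 0.2355 = 7.347 V.

V_A ≈ 7.35 V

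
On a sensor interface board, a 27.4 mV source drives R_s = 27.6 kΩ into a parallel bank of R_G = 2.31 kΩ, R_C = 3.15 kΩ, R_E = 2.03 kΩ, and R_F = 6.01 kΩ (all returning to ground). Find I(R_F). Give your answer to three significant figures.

I ≈ 0.114 µA

Combine the parallel branches: R_p = (1/2.31 + 1/3.15 + 1/2.03 + 1/6.01)⁻¹ = 0.7095 kΩ.
V_A = 27.4 × 0.7095/28.31 = 0.6867 mV.
Branch current I = V_A/R_F = 0.6867/6.01 = 0.1143 µA.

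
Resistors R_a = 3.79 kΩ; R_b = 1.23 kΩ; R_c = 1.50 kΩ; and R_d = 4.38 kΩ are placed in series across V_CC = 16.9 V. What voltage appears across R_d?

Series total: ΣR = 3.79 + 1.23 + 1.50 + 4.38 = 10.90 kΩ.
By the voltage-divider rule, V = 16.9 × 4.380/10.90 = 6.791 V.

V ≈ 6.79 V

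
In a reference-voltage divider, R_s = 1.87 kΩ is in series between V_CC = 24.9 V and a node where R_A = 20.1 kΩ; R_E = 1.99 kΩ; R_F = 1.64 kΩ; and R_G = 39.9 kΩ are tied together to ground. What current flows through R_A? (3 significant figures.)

I ≈ 0.385 mA

Parallel bank: R_p = 1/(1/20.1 + 1/1.99 + 1/1.64 + 1/39.9) = 0.8424 kΩ.
V_A = 24.9 × 0.8424/2.712 = 7.733 V.
I(R_A) = V_A / R_A = 7.733/20.1 = 0.3847 mA.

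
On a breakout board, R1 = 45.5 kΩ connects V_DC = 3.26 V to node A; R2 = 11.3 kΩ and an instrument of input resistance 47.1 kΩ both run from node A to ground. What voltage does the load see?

The load sits in parallel with R2, giving an effective lower resistance R2' = R2·R_L/(R2+R_L) = 9.114 kΩ.
Then V_out = V_DC · R2'/(R1 + R2') = 3.26 × 9.114/54.61 = 0.5440 V.

V_out ≈ 0.544 V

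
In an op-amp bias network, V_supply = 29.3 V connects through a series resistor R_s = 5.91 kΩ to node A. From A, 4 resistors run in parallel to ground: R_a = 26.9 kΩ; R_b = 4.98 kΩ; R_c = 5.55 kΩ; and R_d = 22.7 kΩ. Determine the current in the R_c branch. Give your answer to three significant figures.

Combine the parallel branches: R_p = (1/26.9 + 1/4.98 + 1/5.55 + 1/22.7)⁻¹ = 2.164 kΩ.
V_A = 29.3 × 2.164/8.074 = 7.852 V.
I(R_c) = V_A / R_c = 7.852/5.55 = 1.415 mA.

I ≈ 1.41 mA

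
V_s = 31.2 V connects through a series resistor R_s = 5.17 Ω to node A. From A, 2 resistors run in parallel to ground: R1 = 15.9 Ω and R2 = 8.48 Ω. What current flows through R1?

Combine the parallel branches: R_p = (1/15.9 + 1/8.48)⁻¹ = 5.530 Ω.
Node voltage V_A = V_s · R_p/(R_s + R_p) = 31.2 × 0.5168 = 16.13 V.
Branch current I = V_A/R1 = 16.13/15.9 = 1.014 A.
(Equivalently: I_total = 2.916 A, then current-divider fraction G_k/ΣG = 0.3478.)

I ≈ 1.01 A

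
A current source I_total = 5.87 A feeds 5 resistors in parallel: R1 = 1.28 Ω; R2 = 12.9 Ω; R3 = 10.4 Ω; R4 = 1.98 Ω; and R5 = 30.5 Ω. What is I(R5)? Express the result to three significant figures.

Total conductance ΣG = 1/1.28 + 1/12.9 + 1/10.4 + 1/1.98 + 1/30.5 = 1.493 (units of 1/Ω).
R5 takes the fraction G_k/ΣG = 0.03279/1.493 = 0.02196, so I = 5.87 × 0.02196 = 0.1289 A.

I ≈ 0.129 A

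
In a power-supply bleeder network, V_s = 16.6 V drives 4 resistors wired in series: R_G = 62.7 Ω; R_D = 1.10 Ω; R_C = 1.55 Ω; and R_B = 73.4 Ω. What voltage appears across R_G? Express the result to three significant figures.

V ≈ 7.50 V

Total series resistance ΣR = 62.7 + 1.10 + 1.55 + 73.4 = 138.8 Ω.
Voltage divider: V = V_s · (62.70 / 138.8) = 16.6 × 0.4519 = 7.501 V.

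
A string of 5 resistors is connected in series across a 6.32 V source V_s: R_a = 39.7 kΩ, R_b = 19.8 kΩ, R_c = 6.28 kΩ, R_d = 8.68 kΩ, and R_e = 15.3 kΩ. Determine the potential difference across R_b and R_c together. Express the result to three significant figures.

V ≈ 1.84 V

Series total: ΣR = 39.7 + 19.8 + 6.28 + 8.68 + 15.3 = 89.76 kΩ.
R_{R_b..R_c} = 19.8 + 6.28 = 26.08 kΩ.
Voltage divider: V = V_s · (26.08 / 89.76) = 6.32 × 0.2906 = 1.836 V.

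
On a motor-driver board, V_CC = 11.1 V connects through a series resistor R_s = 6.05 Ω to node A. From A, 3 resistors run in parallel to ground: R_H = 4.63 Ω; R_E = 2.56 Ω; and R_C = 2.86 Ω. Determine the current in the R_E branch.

Equivalent of the parallel group: R_p = 1.046 Ω.
Node voltage V_A = V_CC · R_p/(R_s + R_p) = 11.1 × 0.1474 = 1.636 V.
I(R_E) = V_A / R_E = 1.636/2.56 = 0.6390 A.

I ≈ 0.639 A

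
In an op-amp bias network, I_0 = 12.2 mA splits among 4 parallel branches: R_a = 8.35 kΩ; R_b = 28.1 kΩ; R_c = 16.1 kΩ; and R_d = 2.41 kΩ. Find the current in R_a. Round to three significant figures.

Total conductance ΣG = 1/8.35 + 1/28.1 + 1/16.1 + 1/2.41 = 0.6324 (units of 1/kΩ).
R_a takes the fraction G_k/ΣG = 0.1198/0.6324 = 0.1894, so I = 12.2 × 0.1894 = 2.310 mA.

I ≈ 2.31 mA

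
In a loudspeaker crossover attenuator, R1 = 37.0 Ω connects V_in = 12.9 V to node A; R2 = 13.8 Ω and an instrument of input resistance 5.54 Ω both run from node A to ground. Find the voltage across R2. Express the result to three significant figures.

R2 ‖ R_L = (13.8 × 5.54)/(13.8 + 5.54) = 3.953 Ω.
Voltage divider with the loaded lower leg: V_out = 12.9 × 3.953/(37.0 + 3.953) = 12.9 × 0.09653 = 1.245 V.
(Unloaded it would be 3.50 V; the load pulls it down.)

V_out ≈ 1.25 V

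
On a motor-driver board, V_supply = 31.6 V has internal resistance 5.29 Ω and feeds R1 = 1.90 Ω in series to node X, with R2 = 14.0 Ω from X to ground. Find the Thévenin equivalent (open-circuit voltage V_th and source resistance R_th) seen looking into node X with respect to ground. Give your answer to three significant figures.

R1' = 5.29 + 1.90 = 7.190 Ω (source resistance + R1).
V_th is the unloaded tap voltage: V_supply · R2/(R1'+R2) = 31.6 × 0.6607 = 20.88 V.
Looking into X with the source shorted: R_th = R1'·R2/(R1'+R2) = 7.190 × 14.0/21.19 = 4.750 Ω.

V_th ≈ 20.9 V, R_th ≈ 4.75 Ω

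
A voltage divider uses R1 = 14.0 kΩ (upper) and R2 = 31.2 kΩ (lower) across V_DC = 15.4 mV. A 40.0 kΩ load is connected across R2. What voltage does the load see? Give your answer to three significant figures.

The load sits in parallel with R2, giving an effective lower resistance R2' = R2·R_L/(R2+R_L) = 17.53 kΩ.
Then V_out = V_DC · R2'/(R1 + R2') = 15.4 × 17.53/31.53 = 8.562 mV.

V_out ≈ 8.56 mV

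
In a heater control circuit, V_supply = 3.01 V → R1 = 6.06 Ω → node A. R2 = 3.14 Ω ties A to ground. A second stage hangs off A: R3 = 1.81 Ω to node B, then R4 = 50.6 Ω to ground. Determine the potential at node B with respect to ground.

Looking into the second stage from A: R3 + R4 = 52.41 Ω appears in parallel with R2.
Effective lower resistance at A: R2 ‖ 52.41 = 2.963 Ω.
First divider: V_A = V_supply · 2.963/(6.06 + 2.963) = 0.9883 V.
Stage 2 is unloaded, so V_B = V_A · R4/(R3+R4) = 0.9883 × 50.6/52.41 = 0.9542 V.

V_B ≈ 0.954 V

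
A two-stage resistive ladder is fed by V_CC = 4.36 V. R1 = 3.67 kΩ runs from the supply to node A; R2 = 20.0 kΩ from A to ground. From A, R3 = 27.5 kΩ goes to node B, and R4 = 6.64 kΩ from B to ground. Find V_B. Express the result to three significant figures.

V_B ≈ 0.657 V

The second stage (R3 + R4 = 34.14 kΩ) loads node A in parallel with R2.
R2 ‖ (R3+R4) = 12.61 kΩ.
So V_A = 4.36 × 0.7746 = 3.377 V.
V_B = V_A × 0.1945 = 0.6568 V.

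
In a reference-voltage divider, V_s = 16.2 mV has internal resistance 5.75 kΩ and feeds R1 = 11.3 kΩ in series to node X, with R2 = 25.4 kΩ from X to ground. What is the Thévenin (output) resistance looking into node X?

R_th ≈ 10.2 kΩ

R1' = 5.75 + 11.3 = 17.05 kΩ (source resistance + R1).
Looking into X with the source shorted: R_th = R1'·R2/(R1'+R2) = 17.05 × 25.4/42.45 = 10.20 kΩ.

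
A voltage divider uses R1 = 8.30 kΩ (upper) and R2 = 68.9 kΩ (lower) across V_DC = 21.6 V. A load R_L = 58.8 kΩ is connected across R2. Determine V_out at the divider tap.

V_out ≈ 17.1 V

R2 ‖ R_L = (68.9 × 58.8)/(68.9 + 58.8) = 31.73 kΩ.
Now apply the divider: V_out = 21.6 × 0.7926 = 17.12 V.
(Unloaded it would be 19.3 V; the load pulls it down.)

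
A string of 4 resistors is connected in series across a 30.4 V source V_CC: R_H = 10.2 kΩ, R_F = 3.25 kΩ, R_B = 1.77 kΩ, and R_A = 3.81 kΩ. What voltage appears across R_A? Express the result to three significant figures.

Series total: ΣR = 10.2 + 3.25 + 1.77 + 3.81 = 19.03 kΩ.
By the voltage-divider rule, V = 30.4 × 3.810/19.03 = 6.086 V.

V ≈ 6.09 V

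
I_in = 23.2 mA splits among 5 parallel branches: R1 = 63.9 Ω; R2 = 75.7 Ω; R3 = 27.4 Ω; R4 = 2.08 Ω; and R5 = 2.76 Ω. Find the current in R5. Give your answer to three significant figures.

I ≈ 9.25 mA

ΣG = 1/63.9 + 1/75.7 + 1/27.4 + 1/2.08 + 1/2.76 = 0.9084.
Current divider: I(R5) = I_in · G_k/ΣG = 23.2 × (0.3623/0.9084) = 23.2 × 0.3988 = 9.253 mA.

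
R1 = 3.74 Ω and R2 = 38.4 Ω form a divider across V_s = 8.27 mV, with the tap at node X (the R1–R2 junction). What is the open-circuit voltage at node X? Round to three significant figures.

V_th ≈ 7.54 mV

With X open, the divider is unloaded: V_th = 8.27 × 38.4/42.14 = 7.536 mV.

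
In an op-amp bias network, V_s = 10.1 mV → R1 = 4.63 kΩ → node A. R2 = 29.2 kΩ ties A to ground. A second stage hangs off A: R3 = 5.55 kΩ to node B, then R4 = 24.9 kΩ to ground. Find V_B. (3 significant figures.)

V_B ≈ 6.30 mV

Looking into the second stage from A: R3 + R4 = 30.45 kΩ appears in parallel with R2.
Effective lower resistance at A: R2 ‖ 30.45 = 14.91 kΩ.
First divider: V_A = V_s · 14.91/(4.63 + 14.91) = 7.706 mV.
V_B = V_A × 0.8177 = 6.302 mV.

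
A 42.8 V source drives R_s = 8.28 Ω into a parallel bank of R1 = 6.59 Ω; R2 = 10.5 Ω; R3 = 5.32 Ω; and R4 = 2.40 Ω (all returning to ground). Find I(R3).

I ≈ 0.999 A

Combine the parallel branches: R_p = (1/6.59 + 1/10.5 + 1/5.32 + 1/2.40)⁻¹ = 1.174 Ω.
V_A = 42.8 × 1.174/9.454 = 5.316 V.
I(R3) = V_A / R3 = 5.316/5.32 = 0.9992 A.
(Check via current divider: I_total = 4.527 A; share G_k/ΣG = 0.2207 → same result.)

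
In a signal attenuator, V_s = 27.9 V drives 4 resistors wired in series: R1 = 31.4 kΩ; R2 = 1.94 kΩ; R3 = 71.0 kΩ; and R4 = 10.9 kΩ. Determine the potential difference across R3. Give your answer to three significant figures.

V ≈ 17.2 V

Total series resistance ΣR = 31.4 + 1.94 + 71.0 + 10.9 = 115.2 kΩ.
Voltage divider: V = V_s · (71.00 / 115.2) = 27.9 × 0.6161 = 17.19 V.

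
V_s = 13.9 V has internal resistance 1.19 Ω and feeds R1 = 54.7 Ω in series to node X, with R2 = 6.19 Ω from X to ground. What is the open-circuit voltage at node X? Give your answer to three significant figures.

V_th ≈ 1.39 V

R1' = 1.19 + 54.7 = 55.89 Ω (source resistance + R1).
With X open, the divider is unloaded: V_th = 13.9 × 6.19/62.08 = 1.386 V.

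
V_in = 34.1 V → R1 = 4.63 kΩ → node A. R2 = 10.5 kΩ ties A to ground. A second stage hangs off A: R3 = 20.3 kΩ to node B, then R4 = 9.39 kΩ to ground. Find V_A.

V_A ≈ 21.4 V

Node A sees R2 in parallel with the series input of stage 2, R3 + R4 = 29.69 kΩ.
Effective lower resistance at A: R2 ‖ 29.69 = 7.757 kΩ.
So V_A = 34.1 × 0.6262 = 21.35 V.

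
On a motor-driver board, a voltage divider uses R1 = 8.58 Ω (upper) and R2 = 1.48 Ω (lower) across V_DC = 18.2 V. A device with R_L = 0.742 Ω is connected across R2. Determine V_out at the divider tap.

R2 ‖ R_L = (1.48 × 0.742)/(1.48 + 0.742) = 0.4942 Ω.
Now apply the divider: V_out = 18.2 × 0.05446 = 0.9913 V.

V_out ≈ 0.991 V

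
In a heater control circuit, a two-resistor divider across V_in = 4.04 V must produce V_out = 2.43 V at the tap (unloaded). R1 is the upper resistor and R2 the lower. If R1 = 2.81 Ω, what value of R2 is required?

R2 ≈ 4.24 Ω

The divider ratio is R2/(R1+R2) = 2.43/4.04 = 0.6015.
So R2 = R1 · V_out/(V_in − V_out) = 2.81 × 2.43/(4.04 − 2.43) = 2.81 × 1.509 = 4.241 Ω.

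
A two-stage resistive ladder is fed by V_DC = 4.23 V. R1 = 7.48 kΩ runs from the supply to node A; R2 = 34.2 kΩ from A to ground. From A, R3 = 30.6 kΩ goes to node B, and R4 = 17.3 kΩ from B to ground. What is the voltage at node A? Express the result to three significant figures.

V_A ≈ 3.08 V

The second stage (R3 + R4 = 47.90 kΩ) loads node A in parallel with R2.
R2 ‖ (R3+R4) = 19.95 kΩ.
V_A = 4.23 × 19.95/(7.48 + 19.95) = 3.077 V.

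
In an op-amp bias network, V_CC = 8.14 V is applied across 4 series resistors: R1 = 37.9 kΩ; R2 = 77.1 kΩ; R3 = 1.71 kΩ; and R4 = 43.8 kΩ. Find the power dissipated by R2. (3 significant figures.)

P ≈ 0.198 mW

The common current is I = 8.14/160.5 = 0.05071 mA.
V(R2) = I·R = 3.910 V; P = V·I = 3.910 × 0.05071 = 0.1983 mW.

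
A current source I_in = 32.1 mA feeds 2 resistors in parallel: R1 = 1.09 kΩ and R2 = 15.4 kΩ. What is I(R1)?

I ≈ 30.0 mA

Two-branch current divider: I_k = I_in · R_other/(R_1 + R_2).
So I = 32.1 × 15.4/16.49 = 29.98 mA.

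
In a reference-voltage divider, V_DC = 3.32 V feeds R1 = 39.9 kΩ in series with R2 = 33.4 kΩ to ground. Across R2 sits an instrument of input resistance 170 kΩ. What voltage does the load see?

The load sits in parallel with R2, giving an effective lower resistance R2' = R2·R_L/(R2+R_L) = 27.92 kΩ.
Voltage divider with the loaded lower leg: V_out = 3.32 × 27.92/(39.9 + 27.92) = 3.32 × 0.4116 = 1.367 V.

V_out ≈ 1.37 V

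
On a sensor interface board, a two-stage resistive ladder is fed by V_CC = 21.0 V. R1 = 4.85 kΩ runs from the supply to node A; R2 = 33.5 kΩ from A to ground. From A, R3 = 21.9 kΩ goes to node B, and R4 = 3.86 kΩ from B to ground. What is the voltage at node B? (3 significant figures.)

Looking into the second stage from A: R3 + R4 = 25.76 kΩ appears in parallel with R2.
R2 ‖ (R3+R4) = 14.56 kΩ.
So V_A = 21.0 × 0.7502 = 15.75 V.
Stage 2 is unloaded, so V_B = V_A · R4/(R3+R4) = 15.75 × 3.86/25.76 = 2.361 V.

V_B ≈ 2.36 V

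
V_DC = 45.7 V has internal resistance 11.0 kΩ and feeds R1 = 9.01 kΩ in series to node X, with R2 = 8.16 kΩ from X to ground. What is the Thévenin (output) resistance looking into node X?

R1' = 11.0 + 9.01 = 20.01 kΩ (source resistance + R1).
Looking into X with the source shorted: R_th = R1'·R2/(R1'+R2) = 20.01 × 8.16/28.17 = 5.796 kΩ.

R_th ≈ 5.80 kΩ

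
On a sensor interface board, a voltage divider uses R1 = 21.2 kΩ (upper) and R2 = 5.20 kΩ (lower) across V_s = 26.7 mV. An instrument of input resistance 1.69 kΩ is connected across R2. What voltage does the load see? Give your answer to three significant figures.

V_out ≈ 1.52 mV

First combine the lower leg with the load: R2 ‖ R_L = 1.275 kΩ.
Now apply the divider: V_out = 26.7 × 0.05675 = 1.515 mV.
(Unloaded it would be 5.26 mV; the load pulls it down.)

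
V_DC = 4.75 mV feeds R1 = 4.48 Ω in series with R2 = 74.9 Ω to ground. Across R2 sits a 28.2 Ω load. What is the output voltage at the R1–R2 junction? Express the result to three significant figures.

V_out ≈ 3.90 mV

R2 ‖ R_L = (74.9 × 28.2)/(74.9 + 28.2) = 20.49 Ω.
Then V_out = V_DC · R2'/(R1 + R2') = 4.75 × 20.49/24.97 = 3.898 mV.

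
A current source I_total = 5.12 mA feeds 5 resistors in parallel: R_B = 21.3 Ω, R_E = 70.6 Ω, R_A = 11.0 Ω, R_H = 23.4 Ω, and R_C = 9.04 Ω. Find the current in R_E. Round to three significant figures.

I ≈ 0.237 mA

Conductances: ΣG = 1/21.3 + 1/70.6 + 1/11.0 + 1/23.4 + 1/9.04 = 0.3054 (1/Ω).
By the current-divider rule, I = I_total · G_k/ΣG = 5.12 × 0.04638 = 0.2375 mA.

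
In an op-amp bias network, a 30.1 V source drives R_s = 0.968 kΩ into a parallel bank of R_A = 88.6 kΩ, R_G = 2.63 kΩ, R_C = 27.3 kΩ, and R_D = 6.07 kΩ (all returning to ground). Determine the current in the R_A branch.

Equivalent of the parallel group: R_p = 1.687 kΩ.
V_A by voltage divider: V_A = 30.1 × 1.687/(0.968 + 1.687) = 19.12 V.
I(R_A) = V_A / R_A = 19.12/88.6 = 0.2158 mA.

I ≈ 0.216 mA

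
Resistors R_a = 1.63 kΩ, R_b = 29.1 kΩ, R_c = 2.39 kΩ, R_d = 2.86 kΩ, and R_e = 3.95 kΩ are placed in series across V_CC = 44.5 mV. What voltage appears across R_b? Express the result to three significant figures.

ΣR = 1.63 + 29.1 + 2.39 + 2.86 + 3.95 = 39.93 kΩ.
V = V_CC · R/ΣR = 44.5 × 0.7288 = 32.43 mV.

V ≈ 32.4 mV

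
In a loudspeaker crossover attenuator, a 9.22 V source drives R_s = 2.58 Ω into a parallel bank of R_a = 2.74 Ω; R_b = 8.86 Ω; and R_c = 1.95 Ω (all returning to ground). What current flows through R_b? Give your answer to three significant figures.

I ≈ 0.293 A

Combine the parallel branches: R_p = (1/2.74 + 1/8.86 + 1/1.95)⁻¹ = 1.009 Ω.
V_A by voltage divider: V_A = 9.22 × 1.009/(2.58 + 1.009) = 2.593 V.
I(R_b) = V_A / R_b = 2.593/8.86 = 0.2927 A.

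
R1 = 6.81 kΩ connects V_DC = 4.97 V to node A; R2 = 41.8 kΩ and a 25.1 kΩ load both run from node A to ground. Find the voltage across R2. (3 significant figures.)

First combine the lower leg with the load: R2 ‖ R_L = 15.68 kΩ.
Then V_out = V_DC · R2'/(R1 + R2') = 4.97 × 15.68/22.49 = 3.465 V.
(Unloaded it would be 4.27 V; the load pulls it down.)

V_out ≈ 3.47 V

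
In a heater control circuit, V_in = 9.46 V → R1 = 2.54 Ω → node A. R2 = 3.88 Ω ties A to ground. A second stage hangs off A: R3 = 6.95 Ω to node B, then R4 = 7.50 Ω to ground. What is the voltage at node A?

The second stage (R3 + R4 = 14.45 Ω) loads node A in parallel with R2.
Effective lower resistance at A: R2 ‖ 14.45 = 3.059 Ω.
V_A = 9.46 × 3.059/(2.54 + 3.059) = 5.168 V.

V_A ≈ 5.17 V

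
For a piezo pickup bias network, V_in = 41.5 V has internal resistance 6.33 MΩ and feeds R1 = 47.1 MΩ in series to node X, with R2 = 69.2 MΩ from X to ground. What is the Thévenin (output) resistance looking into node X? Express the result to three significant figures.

R_th ≈ 30.2 MΩ

R1' = 6.33 + 47.1 = 53.43 MΩ (source resistance + R1).
With V_in suppressed (replaced by a short), R_th = R1' ‖ R2 = (53.43 × 69.2)/(53.43 + 69.2) = 30.15 MΩ.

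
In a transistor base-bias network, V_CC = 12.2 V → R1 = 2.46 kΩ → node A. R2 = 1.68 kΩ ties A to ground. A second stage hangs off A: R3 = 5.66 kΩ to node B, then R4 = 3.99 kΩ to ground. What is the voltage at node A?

Node A sees R2 in parallel with the series input of stage 2, R3 + R4 = 9.650 kΩ.
R2 ‖ (R3+R4) = 1.431 kΩ.
So V_A = 12.2 × 0.3678 = 4.487 V.

V_A ≈ 4.49 V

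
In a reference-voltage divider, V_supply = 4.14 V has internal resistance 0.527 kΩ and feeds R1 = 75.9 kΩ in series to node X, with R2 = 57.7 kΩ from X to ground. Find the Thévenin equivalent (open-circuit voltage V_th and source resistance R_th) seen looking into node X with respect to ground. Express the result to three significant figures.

R1' = 0.527 + 75.9 = 76.43 kΩ (source resistance + R1).
Open-circuit (no load on X): V_th = V_supply · R2/(R1' + R2) = 4.14 × 57.7/(76.43 + 57.7) = 1.781 V.
Looking into X with the source shorted: R_th = R1'·R2/(R1'+R2) = 76.43 × 57.7/134.1 = 32.88 kΩ.

V_th ≈ 1.78 V, R_th ≈ 32.9 kΩ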